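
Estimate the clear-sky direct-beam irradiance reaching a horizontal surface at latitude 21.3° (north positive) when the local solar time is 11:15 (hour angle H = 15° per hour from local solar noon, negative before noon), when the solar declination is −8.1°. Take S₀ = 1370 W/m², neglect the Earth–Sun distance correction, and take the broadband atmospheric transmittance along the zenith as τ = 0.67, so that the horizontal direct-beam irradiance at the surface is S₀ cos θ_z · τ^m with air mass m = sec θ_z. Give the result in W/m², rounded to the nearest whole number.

Hour angle H = 15° × (11.25 − 12) = -11.25°.
With φ = 21.3°, δ = -8.1°, H = -11.25°: sin φ sin δ = -0.0512, cos φ cos δ cos H = 0.9047, so cos θ_z = 0.8535.
Air mass m = 1/cos θ_z = 1/0.8535 = 1.172; τ^m = 0.67^1.172 = 0.6254.
Surface direct beam = 1370 × 0.8535 × 0.6254 = 731.28 W/m².

731 W/m²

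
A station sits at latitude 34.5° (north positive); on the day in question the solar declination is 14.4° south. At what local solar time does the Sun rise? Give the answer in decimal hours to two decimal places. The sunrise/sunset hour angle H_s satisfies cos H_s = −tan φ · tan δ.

6.68 h

cos H_s = −tan(34.5°) · tan(-14.4°) = 0.1765, so H_s = arccos(0.1765) = 79.83°.
Sunrise is at 12 − H_s/15 = 12 − 5.322 = 6.678 h local solar time.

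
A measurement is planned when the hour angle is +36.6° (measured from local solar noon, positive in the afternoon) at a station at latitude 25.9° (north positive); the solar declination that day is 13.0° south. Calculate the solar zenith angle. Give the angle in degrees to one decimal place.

cos θ_z = sin φ sin δ + cos φ cos δ cos H = (0.4368)(-0.2250) + (0.8996)(0.9744)(0.8028) = 0.6054.
θ_z = arccos(0.6054) = 52.74°.

52.7°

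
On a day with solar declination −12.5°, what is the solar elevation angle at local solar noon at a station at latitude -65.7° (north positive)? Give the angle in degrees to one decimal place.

36.8°

At local solar noon the hour angle is zero, so the elevation is 90° − |φ − δ| = 90° − |-65.7° − (-12.5°)| = 90° − 53.2° = 36.8°.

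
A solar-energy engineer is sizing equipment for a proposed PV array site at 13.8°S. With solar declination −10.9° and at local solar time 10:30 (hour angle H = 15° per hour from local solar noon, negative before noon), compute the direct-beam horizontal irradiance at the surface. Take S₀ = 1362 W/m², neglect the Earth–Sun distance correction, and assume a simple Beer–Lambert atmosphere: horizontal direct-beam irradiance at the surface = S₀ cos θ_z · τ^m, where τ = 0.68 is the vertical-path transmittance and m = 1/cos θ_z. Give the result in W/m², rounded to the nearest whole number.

Hour angle H = 15° × (10.5 − 12) = -22.50°.
cos θ_z = sin φ sin δ + cos φ cos δ cos H = (-0.2385)(-0.1891) + (0.9711)(0.9820)(0.9239) = 0.9262.
Air mass m = 1/cos θ_z = 1/0.9262 = 1.080; τ^m = 0.68^1.080 = 0.6593.
Surface direct beam = 1362 × 0.9262 × 0.6593 = 831.70 W/m².

832 W/m²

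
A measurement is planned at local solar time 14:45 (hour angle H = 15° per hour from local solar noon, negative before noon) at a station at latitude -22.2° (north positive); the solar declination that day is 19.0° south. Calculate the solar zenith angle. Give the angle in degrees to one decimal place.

Hour angle H = 15° × (14.75 − 12) = 41.25°.
cos θ_z = sin(-22.2°) sin(-19.0°) + cos(-22.2°) cos(-19.0°) cos(41.25°) = 0.1230 + 0.6582 = 0.7812.
θ_z = arccos(0.7812) = 38.63°.

38.6°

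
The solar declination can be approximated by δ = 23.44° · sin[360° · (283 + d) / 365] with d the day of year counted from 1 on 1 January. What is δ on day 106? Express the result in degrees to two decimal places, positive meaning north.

360 × (283 + 106) / 365 = 383.671°; sin(383.671°) = 0.4015.
δ = 23.44 × 0.4015 = 9.411° ≈ +9.41°.

+9.41°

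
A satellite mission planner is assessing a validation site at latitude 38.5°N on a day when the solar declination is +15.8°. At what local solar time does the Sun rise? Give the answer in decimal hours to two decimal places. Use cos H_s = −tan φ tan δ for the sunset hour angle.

−tan φ tan δ = −(0.7954)(0.2830) = -0.2251; H_s = arccos(-0.2251) = 103.01°.
Sunrise is at 12 − H_s/15 = 12 − 6.867 = 5.133 h local solar time.

5.13 h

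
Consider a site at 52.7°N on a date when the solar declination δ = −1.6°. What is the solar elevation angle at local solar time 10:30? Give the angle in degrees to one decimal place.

32.5°

Hour angle H = 15° × (10.5 − 12) = -22.50°.
cos θ_z = sin(52.7°) sin(-1.6°) + cos(52.7°) cos(-1.6°) cos(-22.50°) = -0.0222 + 0.5596 = 0.5374.
θ_z = arccos(0.5374) = 57.49°, so the elevation is 90° − 57.49° = 32.51°.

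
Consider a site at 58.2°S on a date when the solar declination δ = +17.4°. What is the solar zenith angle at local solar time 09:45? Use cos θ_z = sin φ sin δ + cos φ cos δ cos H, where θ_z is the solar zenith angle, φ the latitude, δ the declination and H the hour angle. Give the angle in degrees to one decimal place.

Hour angle H = 15° × (9.75 − 12) = -33.75°.
cos θ_z = sin(-58.2°) sin(17.4°) + cos(-58.2°) cos(17.4°) cos(-33.75°) = -0.2542 + 0.4181 = 0.1639.
θ_z = arccos(0.1639) = 80.57°.

80.6°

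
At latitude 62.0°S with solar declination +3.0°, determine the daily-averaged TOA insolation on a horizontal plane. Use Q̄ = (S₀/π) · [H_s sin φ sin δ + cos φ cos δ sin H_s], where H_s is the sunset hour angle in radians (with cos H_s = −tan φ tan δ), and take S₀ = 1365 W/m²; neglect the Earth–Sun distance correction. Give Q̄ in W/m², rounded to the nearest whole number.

173 W/m²

−tan φ tan δ = −(-1.8807)(0.0524) = 0.0985; H_s = arccos(0.0985) = 84.35°. In radians, H_s = 1.4722.
H_s sin φ sin δ = 1.4722 × -0.8829 × 0.0523 = -0.0680.
cos φ cos δ sin H_s = 0.4695 × 0.9986 × 0.9951 = 0.4665.
Q̄ = (1365/π) × (-0.0680 + 0.4665) = 434.49 × 0.3985 = 173.14 W/m².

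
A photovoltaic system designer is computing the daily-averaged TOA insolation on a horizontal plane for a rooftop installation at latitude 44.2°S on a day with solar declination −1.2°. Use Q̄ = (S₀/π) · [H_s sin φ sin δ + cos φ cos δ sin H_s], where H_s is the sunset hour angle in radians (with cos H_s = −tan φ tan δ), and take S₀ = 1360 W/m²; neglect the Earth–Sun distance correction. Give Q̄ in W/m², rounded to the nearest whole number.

The sunset hour angle satisfies cos H_s = −tan φ tan δ = -0.0204, giving H_s = 91.17°. In radians, H_s = 1.5912.
H_s sin φ sin δ = 1.5912 × -0.6972 × -0.0209 = 0.0232.
cos φ cos δ sin H_s = 0.7169 × 0.9998 × 0.9998 = 0.7166.
Q̄ = (1360/π) × (0.0232 + 0.7166) = 432.90 × 0.7398 = 320.26 W/m².

320 W/m²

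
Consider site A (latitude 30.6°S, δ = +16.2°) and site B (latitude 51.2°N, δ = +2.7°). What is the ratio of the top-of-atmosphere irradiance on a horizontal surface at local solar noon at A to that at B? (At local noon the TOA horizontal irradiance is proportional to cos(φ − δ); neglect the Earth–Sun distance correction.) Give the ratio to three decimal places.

1.033

A: cos θ_z = cos(-30.6° − (16.2°)) = 0.6845.
B: cos θ_z = cos(51.2° − (2.7°)) = 0.6626.
Ratio A/B = 0.6845 / 0.6626 = 1.0331.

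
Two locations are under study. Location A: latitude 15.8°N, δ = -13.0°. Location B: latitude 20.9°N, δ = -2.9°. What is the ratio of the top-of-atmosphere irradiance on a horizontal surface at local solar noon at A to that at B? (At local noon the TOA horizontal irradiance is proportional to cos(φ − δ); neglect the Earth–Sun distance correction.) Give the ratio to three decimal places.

A: cos θ_z = cos(15.8° − (-13.0°)) = 0.8763.
B: cos θ_z = cos(20.9° − (-2.9°)) = 0.9150.
Ratio A/B = 0.8763 / 0.9150 = 0.9577.

0.958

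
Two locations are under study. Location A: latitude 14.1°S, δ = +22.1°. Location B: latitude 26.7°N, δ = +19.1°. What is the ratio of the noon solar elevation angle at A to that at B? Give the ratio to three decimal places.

A: 90° − |-14.1 − (22.1)| = 53.80°.
B: 90° − |26.7 − (19.1)| = 82.40°.
Ratio A/B = 53.8000 / 82.4000 = 0.6529.

0.653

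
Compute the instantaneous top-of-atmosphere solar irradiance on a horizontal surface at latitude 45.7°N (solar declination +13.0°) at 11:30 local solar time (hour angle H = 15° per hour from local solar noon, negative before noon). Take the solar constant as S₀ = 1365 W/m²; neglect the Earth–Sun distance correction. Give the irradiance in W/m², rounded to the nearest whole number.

Hour angle H = 15° × (11.5 − 12) = -7.50°.
cos θ_z = sin φ sin δ + cos φ cos δ cos H = (0.7157)(0.2250) + (0.6984)(0.9744)(0.9914) = 0.8357.
Top-of-atmosphere irradiance = S₀ cos θ_z = 1365 × 0.8357 = 1140.73 W/m².

1141 W/m²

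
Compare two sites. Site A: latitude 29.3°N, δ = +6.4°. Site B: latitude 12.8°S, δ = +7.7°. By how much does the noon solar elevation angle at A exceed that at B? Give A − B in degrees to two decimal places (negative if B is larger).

A: 90° − |29.3 − (6.4)| = 67.10°.
B: 90° − |-12.8 − (7.7)| = 69.50°.
A − B = 67.10 − 69.50 = -2.40°.

-2.40°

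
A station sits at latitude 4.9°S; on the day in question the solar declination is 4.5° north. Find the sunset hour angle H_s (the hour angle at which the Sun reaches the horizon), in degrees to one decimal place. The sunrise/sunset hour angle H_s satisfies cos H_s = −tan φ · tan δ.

89.6°

The sunset hour angle satisfies cos H_s = −tan φ tan δ = 0.0067, giving H_s = 89.62°.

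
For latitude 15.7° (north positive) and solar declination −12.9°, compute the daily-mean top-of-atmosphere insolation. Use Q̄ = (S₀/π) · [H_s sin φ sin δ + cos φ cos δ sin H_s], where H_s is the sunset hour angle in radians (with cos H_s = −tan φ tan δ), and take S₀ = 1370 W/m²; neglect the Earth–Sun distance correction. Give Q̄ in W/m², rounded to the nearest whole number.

−tan φ tan δ = −(0.2811)(-0.2290) = 0.0644; H_s = arccos(0.0644) = 86.31°. In radians, H_s = 1.5064.
H_s sin φ sin δ = 1.5064 × 0.2706 × -0.2233 = -0.0910.
cos φ cos δ sin H_s = 0.9627 × 0.9748 × 0.9979 = 0.9365.
Q̄ = (1370/π) × (-0.0910 + 0.9365) = 436.08 × 0.8455 = 368.71 W/m².

369 W/m²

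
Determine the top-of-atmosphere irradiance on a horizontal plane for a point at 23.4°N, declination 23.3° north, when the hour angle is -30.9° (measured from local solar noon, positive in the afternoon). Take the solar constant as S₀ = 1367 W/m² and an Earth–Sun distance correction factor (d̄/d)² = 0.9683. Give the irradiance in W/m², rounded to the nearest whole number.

With φ = 23.4°, δ = 23.3°, H = -30.90°: sin φ sin δ = 0.1571, cos φ cos δ cos H = 0.7233, so cos θ_z = 0.8804.
Top-of-atmosphere irradiance = S₀ (d̄/d)² cos θ_z = 1367 × 0.9683 × 0.8804 = 1165.36 W/m².

1165 W/m²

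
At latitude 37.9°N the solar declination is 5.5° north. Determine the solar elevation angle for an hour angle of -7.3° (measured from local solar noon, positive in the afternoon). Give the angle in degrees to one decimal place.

56.9°

cos θ_z = sin φ sin δ + cos φ cos δ cos H = (0.6143)(0.0958) + (0.7891)(0.9954)(0.9919) = 0.8380.
θ_z = arccos(0.8380) = 33.07°, so the elevation is 90° − 33.07° = 56.93°.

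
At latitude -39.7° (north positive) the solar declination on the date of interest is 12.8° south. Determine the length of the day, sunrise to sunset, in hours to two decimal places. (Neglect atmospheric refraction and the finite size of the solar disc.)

cos H_s = −tan(-39.7°) · tan(-12.8°) = -0.1886, so H_s = arccos(-0.1886) = 100.87°.
Day length = 2 H_s / 15° h⁻¹ = 201.74° / 15 = 13.449 h.

13.45 hours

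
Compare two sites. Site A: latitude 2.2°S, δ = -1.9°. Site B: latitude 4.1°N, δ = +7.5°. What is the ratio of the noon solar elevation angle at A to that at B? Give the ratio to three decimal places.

A: 90° − |-2.2 − (-1.9)| = 89.70°.
B: 90° − |4.1 − (7.5)| = 86.60°.
Ratio A/B = 89.7000 / 86.6000 = 1.0358.

1.036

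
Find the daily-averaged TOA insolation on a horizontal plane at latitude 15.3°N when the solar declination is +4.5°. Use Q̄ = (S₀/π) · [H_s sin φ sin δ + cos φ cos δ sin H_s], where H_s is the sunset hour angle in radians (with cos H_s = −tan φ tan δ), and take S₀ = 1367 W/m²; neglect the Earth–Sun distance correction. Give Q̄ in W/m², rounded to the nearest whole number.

433 W/m²

The sunset hour angle satisfies cos H_s = −tan φ tan δ = -0.0215, giving H_s = 91.23°. In radians, H_s = 1.5923.
H_s sin φ sin δ = 1.5923 × 0.2639 × 0.0785 = 0.0330.
cos φ cos δ sin H_s = 0.9646 × 0.9969 × 0.9998 = 0.9614.
Q̄ = (1367/π) × (0.0330 + 0.9614) = 435.13 × 0.9944 = 432.69 W/m².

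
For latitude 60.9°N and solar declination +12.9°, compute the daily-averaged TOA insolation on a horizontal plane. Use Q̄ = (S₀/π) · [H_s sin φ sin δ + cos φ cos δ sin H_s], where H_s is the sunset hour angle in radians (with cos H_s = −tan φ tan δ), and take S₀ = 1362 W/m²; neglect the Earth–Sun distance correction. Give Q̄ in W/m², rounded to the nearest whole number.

356 W/m²

The sunset hour angle satisfies cos H_s = −tan φ tan δ = -0.4115, giving H_s = 114.30°. In radians, H_s = 1.9949.
H_s sin φ sin δ = 1.9949 × 0.8738 × 0.2233 = 0.3892.
cos φ cos δ sin H_s = 0.4863 × 0.9748 × 0.9114 = 0.4320.
Q̄ = (1362/π) × (0.3892 + 0.4320) = 433.54 × 0.8212 = 356.02 W/m².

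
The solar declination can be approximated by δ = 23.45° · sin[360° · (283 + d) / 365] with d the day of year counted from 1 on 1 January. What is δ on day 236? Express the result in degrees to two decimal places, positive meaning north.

+11.05°

360 × (283 + 236) / 365 = 511.890°; sin(511.890°) = 0.4712.
δ = 23.45 × 0.4712 = 11.050° ≈ +11.05°.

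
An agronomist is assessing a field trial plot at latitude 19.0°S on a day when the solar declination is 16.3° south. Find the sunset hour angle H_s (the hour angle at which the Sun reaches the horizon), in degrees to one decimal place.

95.8°

The sunset hour angle satisfies cos H_s = −tan φ tan δ = -0.1007, giving H_s = 95.78°.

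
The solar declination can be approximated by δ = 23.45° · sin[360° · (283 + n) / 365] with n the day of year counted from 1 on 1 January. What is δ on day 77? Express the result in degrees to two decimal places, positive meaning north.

-2.02°

360 × (283 + 77) / 365 = 355.068°; sin(355.068°) = -0.0860.
δ = 23.45 × -0.0860 = -2.017° ≈ -2.02°.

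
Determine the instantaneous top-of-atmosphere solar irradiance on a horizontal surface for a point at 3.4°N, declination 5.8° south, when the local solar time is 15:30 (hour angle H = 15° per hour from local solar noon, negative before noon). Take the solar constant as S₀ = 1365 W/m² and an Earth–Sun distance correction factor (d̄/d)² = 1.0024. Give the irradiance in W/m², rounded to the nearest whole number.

Hour angle H = 15° × (15.5 − 12) = 52.50°.
With φ = 3.4°, δ = -5.8°, H = 52.50°: sin φ sin δ = -0.0060, cos φ cos δ cos H = 0.6046, so cos θ_z = 0.5986.
Top-of-atmosphere irradiance = S₀ (d̄/d)² cos θ_z = 1365 × 1.0024 × 0.5986 = 819.05 W/m².

819 W/m²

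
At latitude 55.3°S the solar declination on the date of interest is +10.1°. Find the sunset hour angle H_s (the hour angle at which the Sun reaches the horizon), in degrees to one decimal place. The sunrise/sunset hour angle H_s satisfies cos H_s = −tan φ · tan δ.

The sunset hour angle satisfies cos H_s = −tan φ tan δ = 0.2572, giving H_s = 75.10°.

75.1°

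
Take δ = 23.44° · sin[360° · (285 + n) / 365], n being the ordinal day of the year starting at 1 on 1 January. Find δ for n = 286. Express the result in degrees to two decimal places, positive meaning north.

360 × (285 + 286) / 365 = 563.178°; sin(563.178°) = -0.3936.
δ = 23.44 × -0.3936 = -9.226° ≈ -9.23°.

-9.23°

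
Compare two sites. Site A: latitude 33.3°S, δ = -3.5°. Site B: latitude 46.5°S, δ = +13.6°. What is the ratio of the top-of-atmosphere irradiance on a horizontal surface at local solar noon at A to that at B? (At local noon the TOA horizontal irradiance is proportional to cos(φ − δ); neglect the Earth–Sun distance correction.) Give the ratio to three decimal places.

1.741

A: cos θ_z = cos(-33.3° − (-3.5°)) = 0.8678.
B: cos θ_z = cos(-46.5° − (13.6°)) = 0.4985.
Ratio A/B = 0.8678 / 0.4985 = 1.7408.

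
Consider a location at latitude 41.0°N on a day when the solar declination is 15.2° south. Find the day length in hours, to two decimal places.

−tan φ tan δ = −(0.8693)(-0.2717) = 0.2362; H_s = arccos(0.2362) = 76.34°.
Day length = 2 H_s / 15° h⁻¹ = 152.68° / 15 = 10.179 h.

10.18 hours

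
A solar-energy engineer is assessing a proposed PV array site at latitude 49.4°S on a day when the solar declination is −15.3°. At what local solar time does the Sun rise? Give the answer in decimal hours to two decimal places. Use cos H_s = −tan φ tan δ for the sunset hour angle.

−tan φ tan δ = −(-1.1667)(-0.2736) = -0.3192; H_s = arccos(-0.3192) = 108.61°.
Sunrise is at 12 − H_s/15 = 12 − 7.241 = 4.759 h local solar time.

4.76 h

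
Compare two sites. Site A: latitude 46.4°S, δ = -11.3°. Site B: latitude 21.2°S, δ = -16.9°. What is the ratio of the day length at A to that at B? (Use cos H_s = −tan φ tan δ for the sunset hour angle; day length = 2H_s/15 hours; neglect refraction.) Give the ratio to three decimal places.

1.055

A: H_s = arccos(−tan -46.4° · tan -11.3°) = 102.11°, so 2H_s/15 = 13.6147 h.
B: H_s = arccos(−tan -21.2° · tan -16.9°) = 96.77°, so 2H_s/15 = 12.9027 h.
Ratio A/B = 13.6147 / 12.9027 = 1.0552.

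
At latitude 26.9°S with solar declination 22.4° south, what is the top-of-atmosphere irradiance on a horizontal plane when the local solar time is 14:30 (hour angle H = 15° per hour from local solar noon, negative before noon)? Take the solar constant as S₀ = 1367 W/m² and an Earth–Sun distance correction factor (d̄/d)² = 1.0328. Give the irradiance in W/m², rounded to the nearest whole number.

Hour angle H = 15° × (14.5 − 12) = 37.50°.
cos θ_z = sin(-26.9°) sin(-22.4°) + cos(-26.9°) cos(-22.4°) cos(37.50°) = 0.1724 + 0.6541 = 0.8265.
Top-of-atmosphere irradiance = S₀ (d̄/d)² cos θ_z = 1367 × 1.0328 × 0.8265 = 1166.88 W/m².

1167 W/m²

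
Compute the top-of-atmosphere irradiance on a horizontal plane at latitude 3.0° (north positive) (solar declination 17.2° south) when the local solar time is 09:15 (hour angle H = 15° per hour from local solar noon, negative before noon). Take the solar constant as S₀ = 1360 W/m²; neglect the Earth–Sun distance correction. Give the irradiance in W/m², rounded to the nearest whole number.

Hour angle H = 15° × (9.25 − 12) = -41.25°.
With φ = 3.0°, δ = -17.2°, H = -41.25°: sin φ sin δ = -0.0155, cos φ cos δ cos H = 0.7172, so cos θ_z = 0.7017.
Top-of-atmosphere irradiance = S₀ cos θ_z = 1360 × 0.7017 = 954.31 W/m².

954 W/m²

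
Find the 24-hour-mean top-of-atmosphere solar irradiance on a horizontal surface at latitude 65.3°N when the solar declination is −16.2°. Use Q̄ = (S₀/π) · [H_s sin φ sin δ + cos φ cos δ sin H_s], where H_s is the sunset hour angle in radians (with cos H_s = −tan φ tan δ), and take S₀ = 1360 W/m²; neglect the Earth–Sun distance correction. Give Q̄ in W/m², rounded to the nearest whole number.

37 W/m²

−tan φ tan δ = −(2.1742)(-0.2905) = 0.6316; H_s = arccos(0.6316) = 50.83°. In radians, H_s = 0.8872.
H_s sin φ sin δ = 0.8872 × 0.9085 × -0.2790 = -0.2249.
cos φ cos δ sin H_s = 0.4179 × 0.9603 × 0.7753 = 0.3111.
Q̄ = (1360/π) × (-0.2249 + 0.3111) = 432.90 × 0.0862 = 37.32 W/m².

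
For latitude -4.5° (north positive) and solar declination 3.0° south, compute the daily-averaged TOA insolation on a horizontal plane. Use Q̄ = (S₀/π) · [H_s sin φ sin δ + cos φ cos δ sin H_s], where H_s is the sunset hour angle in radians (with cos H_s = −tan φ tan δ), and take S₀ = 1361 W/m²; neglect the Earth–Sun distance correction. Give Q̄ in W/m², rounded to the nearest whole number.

−tan φ tan δ = −(-0.0787)(-0.0524) = -0.0041; H_s = arccos(-0.0041) = 90.23°. In radians, H_s = 1.5748.
H_s sin φ sin δ = 1.5748 × -0.0785 × -0.0523 = 0.0065.
cos φ cos δ sin H_s = 0.9969 × 0.9986 × 1.0000 = 0.9955.
Q̄ = (1361/π) × (0.0065 + 0.9955) = 433.22 × 1.0020 = 434.09 W/m².

434 W/m²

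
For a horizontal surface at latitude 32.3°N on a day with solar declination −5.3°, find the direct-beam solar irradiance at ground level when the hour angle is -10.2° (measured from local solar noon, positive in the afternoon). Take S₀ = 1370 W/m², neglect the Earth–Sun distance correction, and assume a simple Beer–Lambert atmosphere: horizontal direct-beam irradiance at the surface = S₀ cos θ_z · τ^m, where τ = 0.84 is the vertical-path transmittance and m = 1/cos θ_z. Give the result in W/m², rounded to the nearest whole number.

853 W/m²

cos θ_z = sin(32.3°) sin(-5.3°) + cos(32.3°) cos(-5.3°) cos(-10.20°) = -0.0494 + 0.8283 = 0.7789.
Air mass m = 1/cos θ_z = 1/0.7789 = 1.284; τ^m = 0.84^1.284 = 0.7994.
Surface direct beam = 1370 × 0.7789 × 0.7994 = 853.03 W/m².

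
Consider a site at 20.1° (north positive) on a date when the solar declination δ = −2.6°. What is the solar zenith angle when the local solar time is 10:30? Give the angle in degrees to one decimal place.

Hour angle H = 15° × (10.5 − 12) = -22.50°.
cos θ_z = sin φ sin δ + cos φ cos δ cos H = (0.3437)(-0.0454) + (0.9391)(0.9990)(0.9239) = 0.8512.
θ_z = arccos(0.8512) = 31.66°.

31.7°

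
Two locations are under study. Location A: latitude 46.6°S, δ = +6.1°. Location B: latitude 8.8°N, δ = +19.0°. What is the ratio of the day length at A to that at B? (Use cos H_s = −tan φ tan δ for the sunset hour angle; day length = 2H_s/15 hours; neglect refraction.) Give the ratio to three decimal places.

0.897

A: H_s = arccos(−tan -46.6° · tan 6.1°) = 83.51°, so 2H_s/15 = 11.1347 h.
B: H_s = arccos(−tan 8.8° · tan 19.0°) = 93.06°, so 2H_s/15 = 12.4080 h.
Ratio A/B = 11.1347 / 12.4080 = 0.8974.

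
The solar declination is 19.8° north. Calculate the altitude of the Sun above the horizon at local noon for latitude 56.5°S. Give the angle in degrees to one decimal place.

13.7°

At local solar noon the hour angle is zero, so the elevation is 90° − |φ − δ| = 90° − |-56.5° − (19.8°)| = 90° − 76.3° = 13.7°.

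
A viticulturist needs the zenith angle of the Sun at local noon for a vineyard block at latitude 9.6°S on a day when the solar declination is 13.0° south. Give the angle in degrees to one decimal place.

At local solar noon the hour angle is zero, so the zenith angle is |φ − δ| = |-9.6° − (-13.0°)| = 3.4°.

3.4°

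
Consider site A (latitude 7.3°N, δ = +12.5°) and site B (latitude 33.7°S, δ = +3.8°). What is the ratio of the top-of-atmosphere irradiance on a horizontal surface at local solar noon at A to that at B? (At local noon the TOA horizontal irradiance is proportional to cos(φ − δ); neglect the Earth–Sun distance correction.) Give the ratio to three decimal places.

1.255

A: cos θ_z = cos(7.3° − (12.5°)) = 0.9959.
B: cos θ_z = cos(-33.7° − (3.8°)) = 0.7934.
Ratio A/B = 0.9959 / 0.7934 = 1.2552.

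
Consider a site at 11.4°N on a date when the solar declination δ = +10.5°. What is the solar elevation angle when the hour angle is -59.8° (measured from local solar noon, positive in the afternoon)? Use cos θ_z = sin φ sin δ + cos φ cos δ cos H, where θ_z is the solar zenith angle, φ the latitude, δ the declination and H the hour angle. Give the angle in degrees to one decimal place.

cos θ_z = sin(11.4°) sin(10.5°) + cos(11.4°) cos(10.5°) cos(-59.80°) = 0.0360 + 0.4848 = 0.5208.
θ_z = arccos(0.5208) = 58.61°, so the elevation is 90° − 58.61° = 31.39°.

31.4°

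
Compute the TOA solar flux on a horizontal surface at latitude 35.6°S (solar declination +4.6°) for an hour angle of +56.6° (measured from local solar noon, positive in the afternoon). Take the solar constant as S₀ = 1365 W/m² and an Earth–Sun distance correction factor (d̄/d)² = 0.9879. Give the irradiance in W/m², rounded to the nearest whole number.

539 W/m²

With φ = -35.6°, δ = 4.6°, H = 56.60°: sin φ sin δ = -0.0467, cos φ cos δ cos H = 0.4462, so cos θ_z = 0.3995.
Top-of-atmosphere irradiance = S₀ (d̄/d)² cos θ_z = 1365 × 0.9879 × 0.3995 = 538.72 W/m².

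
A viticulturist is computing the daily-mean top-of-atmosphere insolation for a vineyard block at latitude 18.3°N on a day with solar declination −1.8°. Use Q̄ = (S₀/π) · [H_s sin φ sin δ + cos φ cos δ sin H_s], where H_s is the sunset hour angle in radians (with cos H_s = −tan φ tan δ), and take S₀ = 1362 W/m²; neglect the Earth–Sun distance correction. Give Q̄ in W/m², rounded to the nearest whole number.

405 W/m²

cos H_s = −tan(18.3°) · tan(-1.8°) = 0.0104, so H_s = arccos(0.0104) = 89.40°. In radians, H_s = 1.5603.
H_s sin φ sin δ = 1.5603 × 0.3140 × -0.0314 = -0.0154.
cos φ cos δ sin H_s = 0.9494 × 0.9995 × 0.9999 = 0.9488.
Q̄ = (1362/π) × (-0.0154 + 0.9488) = 433.54 × 0.9334 = 404.67 W/m².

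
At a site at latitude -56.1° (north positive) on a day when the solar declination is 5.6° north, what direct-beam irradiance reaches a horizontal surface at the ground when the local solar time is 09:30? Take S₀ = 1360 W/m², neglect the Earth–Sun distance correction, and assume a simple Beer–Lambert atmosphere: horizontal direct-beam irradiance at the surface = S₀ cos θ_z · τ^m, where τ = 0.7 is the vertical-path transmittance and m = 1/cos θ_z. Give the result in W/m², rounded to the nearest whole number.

Hour angle H = 15° × (9.5 − 12) = -37.50°.
cos θ_z = sin(-56.1°) sin(5.6°) + cos(-56.1°) cos(5.6°) cos(-37.50°) = -0.0810 + 0.4404 = 0.3594.
Air mass m = 1/cos θ_z = 1/0.3594 = 2.782; τ^m = 0.7^2.782 = 0.3707.
Surface direct beam = 1360 × 0.3594 × 0.3707 = 181.19 W/m².

181 W/m²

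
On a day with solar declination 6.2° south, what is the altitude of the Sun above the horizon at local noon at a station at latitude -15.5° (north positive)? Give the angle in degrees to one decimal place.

80.7°

At local solar noon the hour angle is zero, so the elevation is 90° − |φ − δ| = 90° − |-15.5° − (-6.2°)| = 90° − 9.3° = 80.7°.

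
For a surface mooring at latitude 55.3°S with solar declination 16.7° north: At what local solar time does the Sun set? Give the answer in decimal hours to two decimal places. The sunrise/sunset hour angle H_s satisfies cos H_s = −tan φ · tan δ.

cos H_s = −tan(-55.3°) · tan(16.7°) = 0.4333, so H_s = arccos(0.4333) = 64.32°.
Sunset is at 12 + H_s/15 = 12 + 4.288 = 16.288 h local solar time.

16.29 h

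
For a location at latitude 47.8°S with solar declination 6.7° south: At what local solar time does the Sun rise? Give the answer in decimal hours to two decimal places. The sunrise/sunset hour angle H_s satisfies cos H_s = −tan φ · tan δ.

cos H_s = −tan(-47.8°) · tan(-6.7°) = -0.1296, so H_s = arccos(-0.1296) = 97.45°.
Sunrise is at 12 − H_s/15 = 12 − 6.497 = 5.503 h local solar time.

5.50 h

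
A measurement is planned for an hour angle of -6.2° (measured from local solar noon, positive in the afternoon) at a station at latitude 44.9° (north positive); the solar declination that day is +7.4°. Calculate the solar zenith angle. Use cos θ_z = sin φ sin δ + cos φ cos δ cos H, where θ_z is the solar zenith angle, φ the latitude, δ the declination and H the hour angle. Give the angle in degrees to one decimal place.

cos θ_z = sin(44.9°) sin(7.4°) + cos(44.9°) cos(7.4°) cos(-6.20°) = 0.0909 + 0.6983 = 0.7892.
θ_z = arccos(0.7892) = 37.89°.

37.9°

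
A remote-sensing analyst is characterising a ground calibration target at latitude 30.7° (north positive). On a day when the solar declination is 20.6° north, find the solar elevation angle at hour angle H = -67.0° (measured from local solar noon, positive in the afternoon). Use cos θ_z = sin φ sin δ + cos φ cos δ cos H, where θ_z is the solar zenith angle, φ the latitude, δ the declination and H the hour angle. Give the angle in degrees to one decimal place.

29.6°

With φ = 30.7°, δ = 20.6°, H = -67.00°: sin φ sin δ = 0.1796, cos φ cos δ cos H = 0.3145, so cos θ_z = 0.4941.
θ_z = arccos(0.4941) = 60.39°, so the elevation is 90° − 60.39° = 29.61°.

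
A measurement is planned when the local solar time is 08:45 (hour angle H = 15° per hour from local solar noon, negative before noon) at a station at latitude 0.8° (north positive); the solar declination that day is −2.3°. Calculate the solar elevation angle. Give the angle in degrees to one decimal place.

41.2°

Hour angle H = 15° × (8.75 − 12) = -48.75°.
cos θ_z = sin(0.8°) sin(-2.3°) + cos(0.8°) cos(-2.3°) cos(-48.75°) = -0.0006 + 0.6588 = 0.6582.
θ_z = arccos(0.6582) = 48.84°, so the elevation is 90° − 48.84° = 41.16°.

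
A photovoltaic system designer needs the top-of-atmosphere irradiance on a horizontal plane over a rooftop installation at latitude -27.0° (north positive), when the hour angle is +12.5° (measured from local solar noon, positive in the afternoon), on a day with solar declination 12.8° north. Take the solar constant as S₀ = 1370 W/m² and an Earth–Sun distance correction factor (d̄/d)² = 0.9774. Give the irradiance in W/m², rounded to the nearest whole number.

1001 W/m²

With φ = -27.0°, δ = 12.8°, H = 12.50°: sin φ sin δ = -0.1006, cos φ cos δ cos H = 0.8483, so cos θ_z = 0.7477.
Top-of-atmosphere irradiance = S₀ (d̄/d)² cos θ_z = 1370 × 0.9774 × 0.7477 = 1001.20 W/m².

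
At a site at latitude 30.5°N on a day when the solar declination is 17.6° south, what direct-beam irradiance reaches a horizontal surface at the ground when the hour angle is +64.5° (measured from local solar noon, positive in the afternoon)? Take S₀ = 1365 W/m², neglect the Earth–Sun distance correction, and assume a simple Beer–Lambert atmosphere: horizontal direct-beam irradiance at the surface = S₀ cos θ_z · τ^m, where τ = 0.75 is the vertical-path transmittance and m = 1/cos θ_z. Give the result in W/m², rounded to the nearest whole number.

With φ = 30.5°, δ = -17.6°, H = 64.50°: sin φ sin δ = -0.1535, cos φ cos δ cos H = 0.3536, so cos θ_z = 0.2001.
Air mass m = 1/cos θ_z = 1/0.2001 = 4.998; τ^m = 0.75^4.998 = 0.2374.
Surface direct beam = 1365 × 0.2001 × 0.2374 = 64.84 W/m².

65 W/m²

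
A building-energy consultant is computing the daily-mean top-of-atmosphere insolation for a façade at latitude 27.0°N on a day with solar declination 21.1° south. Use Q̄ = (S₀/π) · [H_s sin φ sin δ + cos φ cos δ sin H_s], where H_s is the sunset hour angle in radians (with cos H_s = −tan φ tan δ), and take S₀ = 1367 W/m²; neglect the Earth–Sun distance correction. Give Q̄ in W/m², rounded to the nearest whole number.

−tan φ tan δ = −(0.5095)(-0.3859) = 0.1966; H_s = arccos(0.1966) = 78.66°. In radians, H_s = 1.3729.
H_s sin φ sin δ = 1.3729 × 0.4540 × -0.3600 = -0.2244.
cos φ cos δ sin H_s = 0.8910 × 0.9330 × 0.9805 = 0.8151.
Q̄ = (1367/π) × (-0.2244 + 0.8151) = 435.13 × 0.5907 = 257.03 W/m².

257 W/m²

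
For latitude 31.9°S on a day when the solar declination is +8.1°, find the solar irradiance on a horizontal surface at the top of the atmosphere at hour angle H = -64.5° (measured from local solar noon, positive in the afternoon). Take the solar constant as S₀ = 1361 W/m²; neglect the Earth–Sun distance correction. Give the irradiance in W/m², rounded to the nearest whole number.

cos θ_z = sin φ sin δ + cos φ cos δ cos H = (-0.5284)(0.1409) + (0.8490)(0.9900)(0.4305) = 0.2874.
Top-of-atmosphere irradiance = S₀ cos θ_z = 1361 × 0.2874 = 391.15 W/m².

391 W/m²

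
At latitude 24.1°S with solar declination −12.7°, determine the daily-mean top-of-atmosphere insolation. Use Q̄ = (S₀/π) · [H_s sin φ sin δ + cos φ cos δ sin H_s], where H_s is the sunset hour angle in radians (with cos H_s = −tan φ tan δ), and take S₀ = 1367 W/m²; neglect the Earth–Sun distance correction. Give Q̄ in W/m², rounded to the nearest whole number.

cos H_s = −tan(-24.1°) · tan(-12.7°) = -0.1008, so H_s = arccos(-0.1008) = 95.79°. In radians, H_s = 1.6719.
H_s sin φ sin δ = 1.6719 × -0.4083 × -0.2198 = 0.1500.
cos φ cos δ sin H_s = 0.9128 × 0.9755 × 0.9949 = 0.8859.
Q̄ = (1367/π) × (0.1500 + 0.8859) = 435.13 × 1.0359 = 450.75 W/m².

451 W/m²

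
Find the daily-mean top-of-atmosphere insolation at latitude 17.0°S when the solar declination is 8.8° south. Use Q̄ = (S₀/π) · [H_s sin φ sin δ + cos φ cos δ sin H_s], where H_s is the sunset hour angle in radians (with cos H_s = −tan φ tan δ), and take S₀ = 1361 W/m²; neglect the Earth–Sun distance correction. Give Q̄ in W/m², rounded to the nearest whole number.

440 W/m²

The sunset hour angle satisfies cos H_s = −tan φ tan δ = -0.0473, giving H_s = 92.71°. In radians, H_s = 1.6181.
H_s sin φ sin δ = 1.6181 × -0.2924 × -0.1530 = 0.0724.
cos φ cos δ sin H_s = 0.9563 × 0.9882 × 0.9989 = 0.9440.
Q̄ = (1361/π) × (0.0724 + 0.9440) = 433.22 × 1.0164 = 440.32 W/m².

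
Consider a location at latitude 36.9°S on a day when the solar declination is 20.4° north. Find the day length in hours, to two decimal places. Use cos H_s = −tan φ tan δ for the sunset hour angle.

9.84 hours

The sunset hour angle satisfies cos H_s = −tan φ tan δ = 0.2792, giving H_s = 73.79°.
Day length = 2 H_s / 15° h⁻¹ = 147.58° / 15 = 9.839 h.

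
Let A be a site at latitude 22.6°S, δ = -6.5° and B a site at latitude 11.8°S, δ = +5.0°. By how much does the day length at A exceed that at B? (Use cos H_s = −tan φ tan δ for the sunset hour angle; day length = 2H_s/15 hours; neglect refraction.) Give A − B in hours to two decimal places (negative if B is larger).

A: H_s = arccos(−tan -22.6° · tan -6.5°) = 92.72°, so 2H_s/15 = 12.3627 h.
B: H_s = arccos(−tan -11.8° · tan 5.0°) = 88.95°, so 2H_s/15 = 11.8600 h.
A − B = 12.3627 − 11.8600 = 0.5027 h.

+0.50 h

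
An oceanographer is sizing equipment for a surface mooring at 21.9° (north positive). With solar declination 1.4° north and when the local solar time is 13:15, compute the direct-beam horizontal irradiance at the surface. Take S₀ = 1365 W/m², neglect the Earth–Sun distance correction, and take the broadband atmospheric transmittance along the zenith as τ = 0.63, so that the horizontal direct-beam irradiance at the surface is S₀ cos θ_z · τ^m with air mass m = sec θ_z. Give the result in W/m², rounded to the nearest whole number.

Hour angle H = 15° × (13.25 − 12) = 18.75°.
cos θ_z = sin(21.9°) sin(1.4°) + cos(21.9°) cos(1.4°) cos(18.75°) = 0.0091 + 0.8783 = 0.8874.
Air mass m = 1/cos θ_z = 1/0.8874 = 1.127; τ^m = 0.63^1.127 = 0.5941.
Surface direct beam = 1365 × 0.8874 × 0.5941 = 719.63 W/m².

720 W/m²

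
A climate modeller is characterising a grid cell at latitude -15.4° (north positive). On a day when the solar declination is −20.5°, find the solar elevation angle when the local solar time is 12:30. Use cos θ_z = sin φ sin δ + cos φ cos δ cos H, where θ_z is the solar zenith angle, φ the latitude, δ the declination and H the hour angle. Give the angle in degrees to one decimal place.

Hour angle H = 15° × (12.5 − 12) = 7.50°.
cos θ_z = sin(-15.4°) sin(-20.5°) + cos(-15.4°) cos(-20.5°) cos(7.50°) = 0.0930 + 0.8953 = 0.9883.
θ_z = arccos(0.9883) = 8.77°, so the elevation is 90° − 8.77° = 81.23°.

81.2°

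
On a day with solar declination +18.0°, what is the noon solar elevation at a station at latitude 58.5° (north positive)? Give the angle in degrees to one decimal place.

At local solar noon the hour angle is zero, so the elevation is 90° − |φ − δ| = 90° − |58.5° − (18.0°)| = 90° − 40.5° = 49.5°.

49.5°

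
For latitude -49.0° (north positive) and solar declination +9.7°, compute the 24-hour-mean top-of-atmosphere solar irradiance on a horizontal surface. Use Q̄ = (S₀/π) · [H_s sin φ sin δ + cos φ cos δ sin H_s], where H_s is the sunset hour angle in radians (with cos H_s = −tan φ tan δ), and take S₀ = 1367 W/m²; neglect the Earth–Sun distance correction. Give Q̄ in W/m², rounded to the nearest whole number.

200 W/m²

cos H_s = −tan(-49.0°) · tan(9.7°) = 0.1966, so H_s = arccos(0.1966) = 78.66°. In radians, H_s = 1.3729.
H_s sin φ sin δ = 1.3729 × -0.7547 × 0.1685 = -0.1746.
cos φ cos δ sin H_s = 0.6561 × 0.9857 × 0.9805 = 0.6341.
Q̄ = (1367/π) × (-0.1746 + 0.6341) = 435.13 × 0.4595 = 199.94 W/m².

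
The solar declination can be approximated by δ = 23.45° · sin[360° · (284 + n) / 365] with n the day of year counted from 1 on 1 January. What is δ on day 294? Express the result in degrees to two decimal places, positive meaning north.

360 × (284 + 294) / 365 = 570.082°; sin(570.082°) = -0.5012.
δ = 23.45 × -0.5012 = -11.753° ≈ -11.75°.

-11.75°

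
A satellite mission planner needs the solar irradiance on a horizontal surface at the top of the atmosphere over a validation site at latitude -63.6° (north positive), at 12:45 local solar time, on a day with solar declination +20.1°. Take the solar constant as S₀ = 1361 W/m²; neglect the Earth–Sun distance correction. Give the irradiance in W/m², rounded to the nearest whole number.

138 W/m²

Hour angle H = 15° × (12.75 − 12) = 11.25°.
With φ = -63.6°, δ = 20.1°, H = 11.25°: sin φ sin δ = -0.3078, cos φ cos δ cos H = 0.4095, so cos θ_z = 0.1017.
Top-of-atmosphere irradiance = S₀ cos θ_z = 1361 × 0.1017 = 138.41 W/m².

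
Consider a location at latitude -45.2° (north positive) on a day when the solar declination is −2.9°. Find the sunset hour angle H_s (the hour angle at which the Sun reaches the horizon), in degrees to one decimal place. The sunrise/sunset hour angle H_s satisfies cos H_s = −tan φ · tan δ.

92.9°

cos H_s = −tan(-45.2°) · tan(-2.9°) = -0.0510, so H_s = arccos(-0.0510) = 92.92°.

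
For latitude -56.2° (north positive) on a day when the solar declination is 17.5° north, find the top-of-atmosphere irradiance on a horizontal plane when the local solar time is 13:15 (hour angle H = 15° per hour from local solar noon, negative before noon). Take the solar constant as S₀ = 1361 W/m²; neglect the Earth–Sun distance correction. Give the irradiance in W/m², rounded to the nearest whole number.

344 W/m²

Hour angle H = 15° × (13.25 − 12) = 18.75°.
With φ = -56.2°, δ = 17.5°, H = 18.75°: sin φ sin δ = -0.2499, cos φ cos δ cos H = 0.5024, so cos θ_z = 0.2525.
Top-of-atmosphere irradiance = S₀ cos θ_z = 1361 × 0.2525 = 343.65 W/m².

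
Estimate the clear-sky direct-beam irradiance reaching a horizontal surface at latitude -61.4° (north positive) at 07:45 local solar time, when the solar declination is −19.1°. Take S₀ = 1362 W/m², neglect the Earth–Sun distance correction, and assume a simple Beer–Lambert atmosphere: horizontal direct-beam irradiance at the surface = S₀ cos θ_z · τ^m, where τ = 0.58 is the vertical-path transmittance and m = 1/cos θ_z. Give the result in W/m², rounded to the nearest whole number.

Hour angle H = 15° × (7.75 − 12) = -63.75°.
cos θ_z = sin φ sin δ + cos φ cos δ cos H = (-0.8780)(-0.3272) + (0.4787)(0.9449)(0.4423) = 0.4873.
Air mass m = 1/cos θ_z = 1/0.4873 = 2.052; τ^m = 0.58^2.052 = 0.3270.
Surface direct beam = 1362 × 0.4873 × 0.3270 = 217.03 W/m².

217 W/m²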